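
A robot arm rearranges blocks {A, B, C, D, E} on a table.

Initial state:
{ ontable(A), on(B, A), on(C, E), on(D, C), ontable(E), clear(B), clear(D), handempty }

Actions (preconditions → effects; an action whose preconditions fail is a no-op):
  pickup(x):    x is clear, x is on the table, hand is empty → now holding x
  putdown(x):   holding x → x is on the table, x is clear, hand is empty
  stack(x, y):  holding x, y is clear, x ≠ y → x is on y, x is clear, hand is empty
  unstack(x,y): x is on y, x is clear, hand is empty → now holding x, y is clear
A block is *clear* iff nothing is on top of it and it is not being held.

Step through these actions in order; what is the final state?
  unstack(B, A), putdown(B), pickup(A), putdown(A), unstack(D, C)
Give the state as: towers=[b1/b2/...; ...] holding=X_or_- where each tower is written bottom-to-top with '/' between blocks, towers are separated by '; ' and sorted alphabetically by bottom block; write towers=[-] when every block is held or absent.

step 1 (unstack(B, A)): towers=[A; E/C/D] holding=B
step 2 (putdown(B)): towers=[A; B; E/C/D] holding=-
step 3 (pickup(A)): towers=[B; E/C/D] holding=A
step 4 (putdown(A)): towers=[A; B; E/C/D] holding=-
step 5 (unstack(D, C)): towers=[A; B; E/C] holding=D

towers=[A; B; E/C] holding=D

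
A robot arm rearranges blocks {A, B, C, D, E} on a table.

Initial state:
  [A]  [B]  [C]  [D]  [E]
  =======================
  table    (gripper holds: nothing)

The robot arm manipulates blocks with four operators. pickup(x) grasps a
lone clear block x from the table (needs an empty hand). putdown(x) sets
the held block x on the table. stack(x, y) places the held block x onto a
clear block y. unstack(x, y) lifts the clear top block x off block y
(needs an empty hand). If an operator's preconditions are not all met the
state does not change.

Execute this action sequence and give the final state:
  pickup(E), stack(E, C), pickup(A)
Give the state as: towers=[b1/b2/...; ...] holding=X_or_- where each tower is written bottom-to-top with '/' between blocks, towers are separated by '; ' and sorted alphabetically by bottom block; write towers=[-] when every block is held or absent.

step 1 (pickup(E)): towers=[A; B; C; D] holding=E
step 2 (stack(E, C)): towers=[A; B; C/E; D] holding=-
step 3 (pickup(A)): towers=[B; C/E; D] holding=A

towers=[B; C/E; D] holding=A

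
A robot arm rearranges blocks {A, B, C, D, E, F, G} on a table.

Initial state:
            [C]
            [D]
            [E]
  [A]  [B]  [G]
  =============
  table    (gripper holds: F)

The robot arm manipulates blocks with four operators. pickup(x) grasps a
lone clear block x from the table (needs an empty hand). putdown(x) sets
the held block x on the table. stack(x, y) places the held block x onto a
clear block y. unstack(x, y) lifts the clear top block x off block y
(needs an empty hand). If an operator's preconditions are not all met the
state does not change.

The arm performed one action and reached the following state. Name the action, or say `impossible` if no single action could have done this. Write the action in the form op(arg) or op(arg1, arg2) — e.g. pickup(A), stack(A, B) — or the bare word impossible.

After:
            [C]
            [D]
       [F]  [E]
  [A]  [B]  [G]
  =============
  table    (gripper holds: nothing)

target: towers=[A; B/F; G/E/D/C] holding=-
        putdown(F) → towers=[A; B; F; G/E/D/C] holding=-
       stack(F, B) → towers=[A; B/F; G/E/D/C] holding=-  ← match
       stack(F, A) → towers=[A/F; B; G/E/D/C] holding=-
       stack(F, C) → towers=[A; B; G/E/D/C/F] holding=-

stack(F, B)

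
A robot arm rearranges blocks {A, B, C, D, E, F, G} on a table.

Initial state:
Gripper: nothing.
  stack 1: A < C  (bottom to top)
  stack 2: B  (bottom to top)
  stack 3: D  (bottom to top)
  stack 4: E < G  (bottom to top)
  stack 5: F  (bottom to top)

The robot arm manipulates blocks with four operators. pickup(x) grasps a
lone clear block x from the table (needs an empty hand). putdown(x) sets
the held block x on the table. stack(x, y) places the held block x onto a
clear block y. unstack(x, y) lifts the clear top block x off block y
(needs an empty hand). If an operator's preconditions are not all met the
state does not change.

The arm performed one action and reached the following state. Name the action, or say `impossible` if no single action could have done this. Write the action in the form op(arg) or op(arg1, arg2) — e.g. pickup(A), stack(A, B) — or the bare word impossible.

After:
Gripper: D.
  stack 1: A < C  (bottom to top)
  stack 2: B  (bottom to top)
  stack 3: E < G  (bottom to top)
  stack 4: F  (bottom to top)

pickup(D)

target: towers=[A/C; B; E/G; F] holding=D
         pickup(B) → towers=[A/C; D; E/G; F] holding=B
         pickup(F) → towers=[A/C; B; D; E/G] holding=F
     unstack(G, E) → towers=[A/C; B; D; E; F] holding=G
         pickup(D) → towers=[A/C; B; E/G; F] holding=D  ← match
     unstack(C, A) → towers=[A; B; D; E/G; F] holding=C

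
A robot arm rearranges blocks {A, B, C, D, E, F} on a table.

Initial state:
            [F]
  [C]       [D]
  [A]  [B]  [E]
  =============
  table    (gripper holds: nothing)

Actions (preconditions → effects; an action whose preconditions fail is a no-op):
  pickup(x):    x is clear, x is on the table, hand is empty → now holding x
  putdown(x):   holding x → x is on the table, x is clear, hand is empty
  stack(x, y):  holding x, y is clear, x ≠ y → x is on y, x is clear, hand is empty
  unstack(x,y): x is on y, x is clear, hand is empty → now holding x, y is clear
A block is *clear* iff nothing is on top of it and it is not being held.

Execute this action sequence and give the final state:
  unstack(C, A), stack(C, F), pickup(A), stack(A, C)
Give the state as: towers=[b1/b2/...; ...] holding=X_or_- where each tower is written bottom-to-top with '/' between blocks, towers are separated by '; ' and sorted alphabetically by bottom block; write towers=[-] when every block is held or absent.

towers=[B; E/D/F/C/A] holding=-

step 1 (unstack(C, A)): towers=[A; B; E/D/F] holding=C
step 2 (stack(C, F)): towers=[A; B; E/D/F/C] holding=-
step 3 (pickup(A)): towers=[B; E/D/F/C] holding=A
step 4 (stack(A, C)): towers=[B; E/D/F/C/A] holding=-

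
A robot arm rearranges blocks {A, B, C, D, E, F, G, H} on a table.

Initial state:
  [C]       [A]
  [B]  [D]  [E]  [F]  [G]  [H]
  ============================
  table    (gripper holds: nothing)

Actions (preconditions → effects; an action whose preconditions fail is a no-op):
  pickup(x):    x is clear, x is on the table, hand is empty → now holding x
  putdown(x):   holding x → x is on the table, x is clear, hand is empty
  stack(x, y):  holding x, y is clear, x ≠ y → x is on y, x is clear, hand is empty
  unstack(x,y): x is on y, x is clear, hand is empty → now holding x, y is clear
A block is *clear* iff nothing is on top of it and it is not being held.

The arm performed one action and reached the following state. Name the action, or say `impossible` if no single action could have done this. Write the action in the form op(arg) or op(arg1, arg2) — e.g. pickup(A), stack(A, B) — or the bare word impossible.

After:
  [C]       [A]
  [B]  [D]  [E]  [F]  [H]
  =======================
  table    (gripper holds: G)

pickup(G)

target: towers=[B/C; D; E/A; F; H] holding=G
         pickup(G) → towers=[B/C; D; E/A; F; H] holding=G  ← match
     unstack(A, E) → towers=[B/C; D; E; F; G; H] holding=A
         pickup(H) → towers=[B/C; D; E/A; F; G] holding=H
         pickup(F) → towers=[B/C; D; E/A; G; H] holding=F
         pickup(D) → towers=[B/C; E/A; F; G; H] holding=D
     unstack(C, B) → towers=[B; D; E/A; F; G; H] holding=C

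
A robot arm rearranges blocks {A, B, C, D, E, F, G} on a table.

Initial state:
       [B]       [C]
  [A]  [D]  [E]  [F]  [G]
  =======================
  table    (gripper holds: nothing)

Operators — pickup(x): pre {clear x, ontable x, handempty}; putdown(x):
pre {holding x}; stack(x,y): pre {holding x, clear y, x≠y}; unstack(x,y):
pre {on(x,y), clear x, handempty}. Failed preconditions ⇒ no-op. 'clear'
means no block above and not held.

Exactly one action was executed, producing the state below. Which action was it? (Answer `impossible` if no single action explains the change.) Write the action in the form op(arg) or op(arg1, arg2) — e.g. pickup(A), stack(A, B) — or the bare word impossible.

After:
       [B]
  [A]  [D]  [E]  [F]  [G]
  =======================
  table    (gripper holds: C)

target: towers=[A; D/B; E; F; G] holding=C
     unstack(B, D) → towers=[A; D; E; F/C; G] holding=B
         pickup(G) → towers=[A; D/B; E; F/C] holding=G
         pickup(A) → towers=[D/B; E; F/C; G] holding=A
         pickup(E) → towers=[A; D/B; F/C; G] holding=E
     unstack(C, F) → towers=[A; D/B; E; F; G] holding=C  ← match

unstack(C, F)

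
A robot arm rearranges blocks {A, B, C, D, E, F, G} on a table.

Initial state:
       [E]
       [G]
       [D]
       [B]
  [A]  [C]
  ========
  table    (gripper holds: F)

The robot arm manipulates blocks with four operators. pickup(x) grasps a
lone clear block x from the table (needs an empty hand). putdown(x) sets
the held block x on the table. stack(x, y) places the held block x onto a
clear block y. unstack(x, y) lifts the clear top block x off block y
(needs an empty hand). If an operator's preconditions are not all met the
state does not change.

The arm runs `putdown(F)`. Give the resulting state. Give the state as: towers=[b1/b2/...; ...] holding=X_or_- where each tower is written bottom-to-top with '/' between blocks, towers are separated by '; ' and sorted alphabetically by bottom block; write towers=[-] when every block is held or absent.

towers=[A; C/B/D/G/E; F] holding=-

before: towers=[A; C/B/D/G/E] holding=F
pre[putdown(F)]: holding(F) yes
all met → apply putdown(F)
after:  towers=[A; C/B/D/G/E; F] holding=-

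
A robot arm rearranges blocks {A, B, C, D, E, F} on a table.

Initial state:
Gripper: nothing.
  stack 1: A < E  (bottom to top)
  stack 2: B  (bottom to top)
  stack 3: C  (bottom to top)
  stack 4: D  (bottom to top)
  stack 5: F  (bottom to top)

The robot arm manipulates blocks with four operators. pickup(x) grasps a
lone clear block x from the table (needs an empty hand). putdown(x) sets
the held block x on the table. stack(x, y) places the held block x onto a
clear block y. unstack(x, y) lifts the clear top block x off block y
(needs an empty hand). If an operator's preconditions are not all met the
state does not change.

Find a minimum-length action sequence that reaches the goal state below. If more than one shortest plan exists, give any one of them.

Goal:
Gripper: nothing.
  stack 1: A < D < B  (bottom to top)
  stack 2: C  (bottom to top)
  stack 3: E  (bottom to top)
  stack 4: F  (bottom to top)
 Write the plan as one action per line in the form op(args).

unstack(E, A)
putdown(E)
pickup(D)
stack(D, A)
pickup(B)
stack(B, D)

step 1 (unstack(E, A)): towers=[A; B; C; D; F] holding=E
step 2 (putdown(E)): towers=[A; B; C; D; E; F] holding=-
step 3 (pickup(D)): towers=[A; B; C; E; F] holding=D
step 4 (stack(D, A)): towers=[A/D; B; C; E; F] holding=-
step 5 (pickup(B)): towers=[A/D; C; E; F] holding=B
step 6 (stack(B, D)): towers=[A/D/B; C; E; F] holding=-
goal check: towers=[A/D/B; C; E; F] holding=- — reached (length 6, optimal by BFS)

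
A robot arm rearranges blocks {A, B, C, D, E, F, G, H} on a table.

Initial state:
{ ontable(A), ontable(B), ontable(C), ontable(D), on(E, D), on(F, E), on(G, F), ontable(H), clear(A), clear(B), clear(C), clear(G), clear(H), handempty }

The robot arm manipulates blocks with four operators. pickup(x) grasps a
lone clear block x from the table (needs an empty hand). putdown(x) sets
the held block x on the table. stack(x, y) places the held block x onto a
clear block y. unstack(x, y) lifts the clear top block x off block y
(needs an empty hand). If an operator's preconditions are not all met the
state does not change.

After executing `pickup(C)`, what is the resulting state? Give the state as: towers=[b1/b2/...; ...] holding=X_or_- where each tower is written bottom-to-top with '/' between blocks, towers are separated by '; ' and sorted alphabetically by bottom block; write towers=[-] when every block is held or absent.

before: towers=[A; B; C; D/E/F/G; H] holding=-
pre[pickup(C)]: clear(C) ok, ontable(C) ok, handempty ok
all met → apply pickup(C)
after:  towers=[A; B; D/E/F/G; H] holding=C

towers=[A; B; D/E/F/G; H] holding=C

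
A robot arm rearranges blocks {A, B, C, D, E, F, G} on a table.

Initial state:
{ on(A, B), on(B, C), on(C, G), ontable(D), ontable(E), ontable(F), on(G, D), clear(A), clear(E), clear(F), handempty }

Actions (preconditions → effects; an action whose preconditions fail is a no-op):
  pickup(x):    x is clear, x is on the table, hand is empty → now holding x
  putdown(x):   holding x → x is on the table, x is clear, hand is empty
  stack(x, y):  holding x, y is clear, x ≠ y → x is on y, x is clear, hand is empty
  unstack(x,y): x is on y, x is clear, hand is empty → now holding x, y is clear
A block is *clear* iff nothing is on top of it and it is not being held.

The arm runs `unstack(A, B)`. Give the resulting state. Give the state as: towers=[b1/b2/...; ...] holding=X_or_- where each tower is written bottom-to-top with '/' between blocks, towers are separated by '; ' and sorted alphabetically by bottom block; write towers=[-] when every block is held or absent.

before: towers=[D/G/C/B/A; E; F] holding=-
pre[unstack(A, B)]: on(A,B) yes, clear(A) yes, handempty yes
all met → apply unstack(A, B)
after:  towers=[D/G/C/B; E; F] holding=A

towers=[D/G/C/B; E; F] holding=A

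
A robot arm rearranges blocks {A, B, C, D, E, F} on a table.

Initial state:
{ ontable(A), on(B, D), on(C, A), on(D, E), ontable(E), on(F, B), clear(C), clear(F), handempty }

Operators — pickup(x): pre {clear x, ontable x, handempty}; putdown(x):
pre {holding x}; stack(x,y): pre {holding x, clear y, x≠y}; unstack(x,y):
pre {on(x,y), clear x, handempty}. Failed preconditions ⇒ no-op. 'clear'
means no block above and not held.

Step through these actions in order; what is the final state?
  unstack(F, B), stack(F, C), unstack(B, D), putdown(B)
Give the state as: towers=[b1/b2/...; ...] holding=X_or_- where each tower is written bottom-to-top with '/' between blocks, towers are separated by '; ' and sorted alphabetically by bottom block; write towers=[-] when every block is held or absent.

step 1 (unstack(F, B)): towers=[A/C; E/D/B] holding=F
step 2 (stack(F, C)): towers=[A/C/F; E/D/B] holding=-
step 3 (unstack(B, D)): towers=[A/C/F; E/D] holding=B
step 4 (putdown(B)): towers=[A/C/F; B; E/D] holding=-

towers=[A/C/F; B; E/D] holding=-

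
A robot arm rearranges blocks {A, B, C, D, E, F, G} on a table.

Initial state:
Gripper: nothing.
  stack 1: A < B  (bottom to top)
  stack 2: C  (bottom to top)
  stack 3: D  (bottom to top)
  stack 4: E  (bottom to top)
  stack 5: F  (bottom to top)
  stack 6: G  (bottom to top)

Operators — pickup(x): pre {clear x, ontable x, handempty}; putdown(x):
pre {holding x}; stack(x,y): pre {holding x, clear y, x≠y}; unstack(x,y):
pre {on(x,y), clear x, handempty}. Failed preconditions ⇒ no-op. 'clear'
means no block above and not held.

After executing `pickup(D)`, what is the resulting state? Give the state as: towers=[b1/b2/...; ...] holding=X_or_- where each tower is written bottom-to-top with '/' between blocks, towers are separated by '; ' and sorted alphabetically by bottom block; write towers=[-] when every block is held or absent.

towers=[A/B; C; E; F; G] holding=D

before: towers=[A/B; C; D; E; F; G] holding=-
pre[pickup(D)]: clear(D) ✓, ontable(D) ✓, handempty ✓
all met → apply pickup(D)
after:  towers=[A/B; C; E; F; G] holding=D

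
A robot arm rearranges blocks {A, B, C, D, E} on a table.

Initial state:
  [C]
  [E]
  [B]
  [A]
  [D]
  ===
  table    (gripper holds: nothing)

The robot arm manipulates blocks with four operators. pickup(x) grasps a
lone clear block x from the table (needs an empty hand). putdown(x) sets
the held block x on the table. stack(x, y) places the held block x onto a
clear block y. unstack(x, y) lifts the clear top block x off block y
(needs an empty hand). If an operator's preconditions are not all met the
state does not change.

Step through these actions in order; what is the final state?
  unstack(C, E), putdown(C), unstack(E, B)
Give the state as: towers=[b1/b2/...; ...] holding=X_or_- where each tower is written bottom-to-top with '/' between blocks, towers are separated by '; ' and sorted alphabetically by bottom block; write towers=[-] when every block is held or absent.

towers=[C; D/A/B] holding=E

step 1 (unstack(C, E)): towers=[D/A/B/E] holding=C
step 2 (putdown(C)): towers=[C; D/A/B/E] holding=-
step 3 (unstack(E, B)): towers=[C; D/A/B] holding=E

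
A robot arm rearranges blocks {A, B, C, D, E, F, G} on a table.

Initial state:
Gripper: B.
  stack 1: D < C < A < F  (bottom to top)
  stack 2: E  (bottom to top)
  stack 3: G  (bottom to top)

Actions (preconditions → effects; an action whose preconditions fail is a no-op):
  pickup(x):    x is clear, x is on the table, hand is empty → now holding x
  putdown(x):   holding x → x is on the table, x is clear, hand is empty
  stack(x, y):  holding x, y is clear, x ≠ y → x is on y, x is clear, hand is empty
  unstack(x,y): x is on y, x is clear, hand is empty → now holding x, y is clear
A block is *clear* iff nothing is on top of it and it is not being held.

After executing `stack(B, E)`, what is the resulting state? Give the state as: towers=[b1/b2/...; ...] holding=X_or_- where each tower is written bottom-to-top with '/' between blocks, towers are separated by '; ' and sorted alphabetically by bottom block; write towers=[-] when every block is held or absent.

before: towers=[D/C/A/F; E; G] holding=B
pre[stack(B, E)]: holding(B) ✓, clear(E) ✓, B≠E ✓
all met → apply stack(B, E)
after:  towers=[D/C/A/F; E/B; G] holding=-

towers=[D/C/A/F; E/B; G] holding=-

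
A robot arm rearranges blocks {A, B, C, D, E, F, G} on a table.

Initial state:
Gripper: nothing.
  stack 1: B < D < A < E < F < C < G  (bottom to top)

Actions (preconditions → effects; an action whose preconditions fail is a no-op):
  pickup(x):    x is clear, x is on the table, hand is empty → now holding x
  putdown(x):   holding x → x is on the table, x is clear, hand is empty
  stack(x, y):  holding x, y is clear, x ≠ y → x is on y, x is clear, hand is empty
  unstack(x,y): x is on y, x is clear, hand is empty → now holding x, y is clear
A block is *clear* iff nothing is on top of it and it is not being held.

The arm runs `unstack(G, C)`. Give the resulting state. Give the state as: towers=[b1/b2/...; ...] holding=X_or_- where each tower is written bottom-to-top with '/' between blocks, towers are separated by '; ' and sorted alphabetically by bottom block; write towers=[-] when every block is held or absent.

before: towers=[B/D/A/E/F/C/G] holding=-
pre[unstack(G, C)]: on(G,C) ok, clear(G) ok, handempty ok
all met → apply unstack(G, C)
after:  towers=[B/D/A/E/F/C] holding=G

towers=[B/D/A/E/F/C] holding=G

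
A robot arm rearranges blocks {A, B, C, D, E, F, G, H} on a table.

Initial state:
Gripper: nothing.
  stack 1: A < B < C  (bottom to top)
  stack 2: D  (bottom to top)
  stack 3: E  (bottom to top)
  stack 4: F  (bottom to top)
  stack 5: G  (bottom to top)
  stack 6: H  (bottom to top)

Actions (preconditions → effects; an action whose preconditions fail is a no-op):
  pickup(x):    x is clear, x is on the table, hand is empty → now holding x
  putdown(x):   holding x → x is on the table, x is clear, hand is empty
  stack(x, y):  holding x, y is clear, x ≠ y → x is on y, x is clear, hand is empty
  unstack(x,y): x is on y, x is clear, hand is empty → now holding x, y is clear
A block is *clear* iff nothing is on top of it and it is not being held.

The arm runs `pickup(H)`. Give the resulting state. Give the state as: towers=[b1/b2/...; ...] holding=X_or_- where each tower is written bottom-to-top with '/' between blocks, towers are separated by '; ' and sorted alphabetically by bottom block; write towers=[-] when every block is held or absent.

towers=[A/B/C; D; E; F; G] holding=H

before: towers=[A/B/C; D; E; F; G; H] holding=-
pre[pickup(H)]: clear(H) ok, ontable(H) ok, handempty ok
all met → apply pickup(H)
after:  towers=[A/B/C; D; E; F; G] holding=H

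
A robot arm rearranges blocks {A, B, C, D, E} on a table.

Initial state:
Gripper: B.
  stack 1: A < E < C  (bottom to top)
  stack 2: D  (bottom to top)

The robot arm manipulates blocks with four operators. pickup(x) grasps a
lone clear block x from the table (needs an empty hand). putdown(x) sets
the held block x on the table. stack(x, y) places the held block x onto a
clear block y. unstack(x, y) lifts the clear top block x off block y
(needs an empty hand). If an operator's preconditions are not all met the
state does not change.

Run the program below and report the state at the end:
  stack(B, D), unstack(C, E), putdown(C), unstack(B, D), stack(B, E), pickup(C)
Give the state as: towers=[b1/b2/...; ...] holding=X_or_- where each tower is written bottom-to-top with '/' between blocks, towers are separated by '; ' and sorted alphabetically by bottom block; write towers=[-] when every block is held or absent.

step 1 (stack(B, D)): towers=[A/E/C; D/B] holding=-
step 2 (unstack(C, E)): towers=[A/E; D/B] holding=C
step 3 (putdown(C)): towers=[A/E; C; D/B] holding=-
step 4 (unstack(B, D)): towers=[A/E; C; D] holding=B
step 5 (stack(B, E)): towers=[A/E/B; C; D] holding=-
step 6 (pickup(C)): towers=[A/E/B; D] holding=C

towers=[A/E/B; D] holding=C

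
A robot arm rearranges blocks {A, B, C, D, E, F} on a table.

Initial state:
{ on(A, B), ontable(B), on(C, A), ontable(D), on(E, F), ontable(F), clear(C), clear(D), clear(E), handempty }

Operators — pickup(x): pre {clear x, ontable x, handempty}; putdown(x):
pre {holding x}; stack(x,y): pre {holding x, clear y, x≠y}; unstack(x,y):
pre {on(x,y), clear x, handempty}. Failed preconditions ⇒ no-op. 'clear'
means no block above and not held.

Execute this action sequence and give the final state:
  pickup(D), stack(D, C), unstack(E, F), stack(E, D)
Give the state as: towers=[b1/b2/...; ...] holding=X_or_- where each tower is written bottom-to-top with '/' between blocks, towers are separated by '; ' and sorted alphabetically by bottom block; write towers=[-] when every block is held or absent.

towers=[B/A/C/D/E; F] holding=-

step 1 (pickup(D)): towers=[B/A/C; F/E] holding=D
step 2 (stack(D, C)): towers=[B/A/C/D; F/E] holding=-
step 3 (unstack(E, F)): towers=[B/A/C/D; F] holding=E
step 4 (stack(E, D)): towers=[B/A/C/D/E; F] holding=-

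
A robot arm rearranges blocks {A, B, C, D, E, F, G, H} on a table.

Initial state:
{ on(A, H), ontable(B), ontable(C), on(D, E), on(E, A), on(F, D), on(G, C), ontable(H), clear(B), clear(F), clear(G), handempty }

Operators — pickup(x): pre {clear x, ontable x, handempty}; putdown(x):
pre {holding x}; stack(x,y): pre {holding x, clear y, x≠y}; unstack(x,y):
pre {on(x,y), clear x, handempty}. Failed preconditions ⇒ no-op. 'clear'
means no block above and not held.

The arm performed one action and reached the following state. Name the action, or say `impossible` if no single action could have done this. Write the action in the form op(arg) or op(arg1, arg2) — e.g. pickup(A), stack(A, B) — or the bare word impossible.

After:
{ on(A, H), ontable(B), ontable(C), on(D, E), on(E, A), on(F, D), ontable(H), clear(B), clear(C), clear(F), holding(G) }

target: towers=[B; C; H/A/E/D/F] holding=G
     unstack(G, C) → towers=[B; C; H/A/E/D/F] holding=G  ← match
         pickup(B) → towers=[C/G; H/A/E/D/F] holding=B
     unstack(F, D) → towers=[B; C/G; H/A/E/D] holding=F

unstack(G, C)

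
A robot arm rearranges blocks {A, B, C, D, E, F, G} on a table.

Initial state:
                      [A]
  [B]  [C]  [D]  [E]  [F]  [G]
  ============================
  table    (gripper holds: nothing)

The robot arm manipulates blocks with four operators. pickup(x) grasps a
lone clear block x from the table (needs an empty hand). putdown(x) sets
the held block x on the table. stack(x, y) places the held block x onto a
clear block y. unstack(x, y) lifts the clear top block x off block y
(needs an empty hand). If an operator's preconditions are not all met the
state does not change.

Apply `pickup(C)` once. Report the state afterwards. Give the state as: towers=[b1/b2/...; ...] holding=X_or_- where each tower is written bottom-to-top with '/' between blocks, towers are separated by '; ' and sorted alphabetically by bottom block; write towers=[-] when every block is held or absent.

towers=[B; D; E; F/A; G] holding=C

before: towers=[B; C; D; E; F/A; G] holding=-
pre[pickup(C)]: clear(C) yes, ontable(C) yes, handempty yes
all met → apply pickup(C)
after:  towers=[B; D; E; F/A; G] holding=C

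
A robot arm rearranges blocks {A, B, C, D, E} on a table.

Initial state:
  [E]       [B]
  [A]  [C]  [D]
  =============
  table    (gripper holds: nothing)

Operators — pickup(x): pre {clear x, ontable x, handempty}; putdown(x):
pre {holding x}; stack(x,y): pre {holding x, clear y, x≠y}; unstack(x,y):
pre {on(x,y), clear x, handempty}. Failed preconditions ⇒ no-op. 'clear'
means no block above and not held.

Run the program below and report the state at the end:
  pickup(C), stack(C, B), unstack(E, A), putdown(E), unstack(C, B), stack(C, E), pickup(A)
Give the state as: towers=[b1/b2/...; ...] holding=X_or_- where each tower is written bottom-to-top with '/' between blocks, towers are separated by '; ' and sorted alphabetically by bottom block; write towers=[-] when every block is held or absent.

step 1 (pickup(C)): towers=[A/E; D/B] holding=C
step 2 (stack(C, B)): towers=[A/E; D/B/C] holding=-
step 3 (unstack(E, A)): towers=[A; D/B/C] holding=E
step 4 (putdown(E)): towers=[A; D/B/C; E] holding=-
step 5 (unstack(C, B)): towers=[A; D/B; E] holding=C
step 6 (stack(C, E)): towers=[A; D/B; E/C] holding=-
step 7 (pickup(A)): towers=[D/B; E/C] holding=A

towers=[D/B; E/C] holding=A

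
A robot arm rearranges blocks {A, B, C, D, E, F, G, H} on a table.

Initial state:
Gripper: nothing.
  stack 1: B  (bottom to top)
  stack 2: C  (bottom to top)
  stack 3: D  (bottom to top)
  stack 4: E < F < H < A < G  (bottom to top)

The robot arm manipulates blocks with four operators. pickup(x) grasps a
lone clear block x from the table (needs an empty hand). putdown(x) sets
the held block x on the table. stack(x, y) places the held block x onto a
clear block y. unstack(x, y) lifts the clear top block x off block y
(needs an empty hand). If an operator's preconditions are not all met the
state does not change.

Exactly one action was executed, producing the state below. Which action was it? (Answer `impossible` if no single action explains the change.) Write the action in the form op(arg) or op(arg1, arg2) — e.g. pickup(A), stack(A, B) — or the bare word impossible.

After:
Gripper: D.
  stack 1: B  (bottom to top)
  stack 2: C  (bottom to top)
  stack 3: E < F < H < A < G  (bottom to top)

pickup(D)

target: towers=[B; C; E/F/H/A/G] holding=D
     unstack(G, A) → towers=[B; C; D; E/F/H/A] holding=G
         pickup(B) → towers=[C; D; E/F/H/A/G] holding=B
         pickup(D) → towers=[B; C; E/F/H/A/G] holding=D  ← match
         pickup(C) → towers=[B; D; E/F/H/A/G] holding=C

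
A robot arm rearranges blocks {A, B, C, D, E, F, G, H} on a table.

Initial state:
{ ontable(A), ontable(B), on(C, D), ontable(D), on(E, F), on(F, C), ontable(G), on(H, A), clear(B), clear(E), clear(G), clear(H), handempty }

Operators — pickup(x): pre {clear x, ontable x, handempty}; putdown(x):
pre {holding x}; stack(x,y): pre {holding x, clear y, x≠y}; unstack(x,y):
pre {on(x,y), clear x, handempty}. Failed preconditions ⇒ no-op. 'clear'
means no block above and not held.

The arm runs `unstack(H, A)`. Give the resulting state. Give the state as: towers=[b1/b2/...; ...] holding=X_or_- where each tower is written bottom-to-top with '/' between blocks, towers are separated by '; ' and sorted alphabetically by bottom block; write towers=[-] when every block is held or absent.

before: towers=[A/H; B; D/C/F/E; G] holding=-
pre[unstack(H, A)]: on(H,A) yes, clear(H) yes, handempty yes
all met → apply unstack(H, A)
after:  towers=[A; B; D/C/F/E; G] holding=H

towers=[A; B; D/C/F/E; G] holding=H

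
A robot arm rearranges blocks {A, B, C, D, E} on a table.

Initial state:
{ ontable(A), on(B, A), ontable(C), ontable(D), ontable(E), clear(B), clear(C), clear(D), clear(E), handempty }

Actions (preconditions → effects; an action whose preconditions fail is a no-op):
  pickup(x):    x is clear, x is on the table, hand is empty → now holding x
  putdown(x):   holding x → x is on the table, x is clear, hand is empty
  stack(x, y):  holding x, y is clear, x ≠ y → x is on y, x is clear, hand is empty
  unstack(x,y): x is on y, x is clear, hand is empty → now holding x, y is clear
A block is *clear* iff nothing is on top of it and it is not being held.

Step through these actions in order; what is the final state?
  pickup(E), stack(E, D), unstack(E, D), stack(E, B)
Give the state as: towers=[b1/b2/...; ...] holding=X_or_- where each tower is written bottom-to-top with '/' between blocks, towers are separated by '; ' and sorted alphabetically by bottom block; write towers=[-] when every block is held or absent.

step 1 (pickup(E)): towers=[A/B; C; D] holding=E
step 2 (stack(E, D)): towers=[A/B; C; D/E] holding=-
step 3 (unstack(E, D)): towers=[A/B; C; D] holding=E
step 4 (stack(E, B)): towers=[A/B/E; C; D] holding=-

towers=[A/B/E; C; D] holding=-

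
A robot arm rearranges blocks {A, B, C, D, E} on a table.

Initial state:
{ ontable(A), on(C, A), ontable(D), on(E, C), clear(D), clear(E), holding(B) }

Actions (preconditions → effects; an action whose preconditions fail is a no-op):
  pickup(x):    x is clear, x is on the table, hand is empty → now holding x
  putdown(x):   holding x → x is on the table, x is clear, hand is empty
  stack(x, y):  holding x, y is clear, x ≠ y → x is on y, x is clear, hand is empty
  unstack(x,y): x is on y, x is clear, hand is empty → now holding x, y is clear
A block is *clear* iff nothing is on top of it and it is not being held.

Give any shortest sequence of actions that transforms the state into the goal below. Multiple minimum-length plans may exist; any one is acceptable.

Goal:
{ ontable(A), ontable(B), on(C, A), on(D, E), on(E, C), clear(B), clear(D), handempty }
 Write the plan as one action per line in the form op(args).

putdown(B)
pickup(D)
stack(D, E)

step 1 (putdown(B)): towers=[A/C/E; B; D] holding=-
step 2 (pickup(D)): towers=[A/C/E; B] holding=D
step 3 (stack(D, E)): towers=[A/C/E/D; B] holding=-
goal check: towers=[A/C/E/D; B] holding=- — reached (length 3, optimal by BFS)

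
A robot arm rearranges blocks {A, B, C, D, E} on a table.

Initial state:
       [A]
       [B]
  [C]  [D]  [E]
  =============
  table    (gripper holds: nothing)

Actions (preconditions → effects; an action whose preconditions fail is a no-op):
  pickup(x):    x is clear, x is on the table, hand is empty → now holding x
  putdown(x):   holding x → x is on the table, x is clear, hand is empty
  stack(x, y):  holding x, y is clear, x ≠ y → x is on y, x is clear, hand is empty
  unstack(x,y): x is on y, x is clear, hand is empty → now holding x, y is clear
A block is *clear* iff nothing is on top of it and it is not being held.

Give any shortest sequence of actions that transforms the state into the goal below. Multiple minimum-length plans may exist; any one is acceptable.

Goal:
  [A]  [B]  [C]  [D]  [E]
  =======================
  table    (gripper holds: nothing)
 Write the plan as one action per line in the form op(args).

step 1 (unstack(A, B)): towers=[C; D/B; E] holding=A
step 2 (putdown(A)): towers=[A; C; D/B; E] holding=-
step 3 (unstack(B, D)): towers=[A; C; D; E] holding=B
step 4 (putdown(B)): towers=[A; B; C; D; E] holding=-
goal check: towers=[A; B; C; D; E] holding=- — reached (length 4, optimal by BFS)

unstack(A, B)
putdown(A)
unstack(B, D)
putdown(B)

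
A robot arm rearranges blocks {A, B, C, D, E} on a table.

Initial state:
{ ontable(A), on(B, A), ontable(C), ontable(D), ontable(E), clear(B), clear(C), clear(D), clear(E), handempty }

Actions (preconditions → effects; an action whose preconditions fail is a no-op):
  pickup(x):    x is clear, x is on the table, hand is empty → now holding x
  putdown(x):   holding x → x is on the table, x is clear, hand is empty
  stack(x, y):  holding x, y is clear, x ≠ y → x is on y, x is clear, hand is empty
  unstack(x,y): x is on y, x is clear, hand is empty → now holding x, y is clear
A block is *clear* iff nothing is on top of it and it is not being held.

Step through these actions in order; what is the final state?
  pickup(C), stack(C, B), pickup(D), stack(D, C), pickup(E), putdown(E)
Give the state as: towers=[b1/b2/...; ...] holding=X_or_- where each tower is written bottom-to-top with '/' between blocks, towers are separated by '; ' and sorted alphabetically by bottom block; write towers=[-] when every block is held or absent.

towers=[A/B/C/D; E] holding=-

step 1 (pickup(C)): towers=[A/B; D; E] holding=C
step 2 (stack(C, B)): towers=[A/B/C; D; E] holding=-
step 3 (pickup(D)): towers=[A/B/C; E] holding=D
step 4 (stack(D, C)): towers=[A/B/C/D; E] holding=-
step 5 (pickup(E)): towers=[A/B/C/D] holding=E
step 6 (putdown(E)): towers=[A/B/C/D; E] holding=-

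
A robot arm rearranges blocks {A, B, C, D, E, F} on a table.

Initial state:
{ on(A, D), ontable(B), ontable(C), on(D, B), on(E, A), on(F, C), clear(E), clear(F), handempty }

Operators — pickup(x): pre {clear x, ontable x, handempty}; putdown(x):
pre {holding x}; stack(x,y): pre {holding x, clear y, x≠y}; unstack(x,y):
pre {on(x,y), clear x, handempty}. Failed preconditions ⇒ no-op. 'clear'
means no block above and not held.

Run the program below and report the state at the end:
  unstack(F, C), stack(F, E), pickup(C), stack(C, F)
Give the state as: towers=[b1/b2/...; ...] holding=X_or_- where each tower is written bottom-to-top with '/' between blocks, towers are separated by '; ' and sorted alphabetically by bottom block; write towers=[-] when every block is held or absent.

step 1 (unstack(F, C)): towers=[B/D/A/E; C] holding=F
step 2 (stack(F, E)): towers=[B/D/A/E/F; C] holding=-
step 3 (pickup(C)): towers=[B/D/A/E/F] holding=C
step 4 (stack(C, F)): towers=[B/D/A/E/F/C] holding=-

towers=[B/D/A/E/F/C] holding=-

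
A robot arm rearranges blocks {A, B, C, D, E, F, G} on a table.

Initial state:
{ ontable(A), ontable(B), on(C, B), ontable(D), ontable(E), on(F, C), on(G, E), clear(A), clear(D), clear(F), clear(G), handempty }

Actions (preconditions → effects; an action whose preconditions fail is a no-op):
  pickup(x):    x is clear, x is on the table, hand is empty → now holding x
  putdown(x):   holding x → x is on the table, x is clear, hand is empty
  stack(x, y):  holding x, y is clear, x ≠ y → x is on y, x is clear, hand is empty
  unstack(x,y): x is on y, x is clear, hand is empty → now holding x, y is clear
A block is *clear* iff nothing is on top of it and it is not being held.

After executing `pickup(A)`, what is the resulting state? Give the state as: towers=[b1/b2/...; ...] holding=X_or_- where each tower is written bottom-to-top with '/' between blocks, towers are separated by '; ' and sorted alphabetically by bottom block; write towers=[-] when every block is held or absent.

towers=[B/C/F; D; E/G] holding=A

before: towers=[A; B/C/F; D; E/G] holding=-
pre[pickup(A)]: clear(A) ✓, ontable(A) ✓, handempty ✓
all met → apply pickup(A)
after:  towers=[B/C/F; D; E/G] holding=A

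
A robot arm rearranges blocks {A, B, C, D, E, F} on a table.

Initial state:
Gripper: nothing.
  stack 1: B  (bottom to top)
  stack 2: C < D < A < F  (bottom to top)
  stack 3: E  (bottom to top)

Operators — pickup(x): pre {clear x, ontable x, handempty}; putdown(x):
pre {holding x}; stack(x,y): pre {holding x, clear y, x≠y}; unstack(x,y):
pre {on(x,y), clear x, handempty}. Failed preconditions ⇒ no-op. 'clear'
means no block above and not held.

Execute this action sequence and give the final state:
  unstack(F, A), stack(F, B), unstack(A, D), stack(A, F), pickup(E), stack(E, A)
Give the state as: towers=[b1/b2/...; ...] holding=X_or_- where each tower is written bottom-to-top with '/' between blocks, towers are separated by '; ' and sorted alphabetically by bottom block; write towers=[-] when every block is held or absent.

towers=[B/F/A/E; C/D] holding=-

step 1 (unstack(F, A)): towers=[B; C/D/A; E] holding=F
step 2 (stack(F, B)): towers=[B/F; C/D/A; E] holding=-
step 3 (unstack(A, D)): towers=[B/F; C/D; E] holding=A
step 4 (stack(A, F)): towers=[B/F/A; C/D; E] holding=-
step 5 (pickup(E)): towers=[B/F/A; C/D] holding=E
step 6 (stack(E, A)): towers=[B/F/A/E; C/D] holding=-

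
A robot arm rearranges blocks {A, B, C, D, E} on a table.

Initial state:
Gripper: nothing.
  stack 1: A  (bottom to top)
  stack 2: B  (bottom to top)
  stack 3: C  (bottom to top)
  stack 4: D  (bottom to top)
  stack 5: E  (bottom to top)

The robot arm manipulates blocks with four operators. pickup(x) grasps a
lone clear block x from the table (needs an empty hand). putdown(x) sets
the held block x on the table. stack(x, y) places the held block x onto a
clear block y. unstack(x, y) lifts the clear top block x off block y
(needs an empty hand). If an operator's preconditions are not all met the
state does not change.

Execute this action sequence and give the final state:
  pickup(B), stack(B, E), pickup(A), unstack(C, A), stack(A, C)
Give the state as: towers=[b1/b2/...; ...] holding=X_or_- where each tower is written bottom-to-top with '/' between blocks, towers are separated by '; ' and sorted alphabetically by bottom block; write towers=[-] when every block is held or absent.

towers=[C/A; D; E/B] holding=-

step 1 (pickup(B)): towers=[A; C; D; E] holding=B
step 2 (stack(B, E)): towers=[A; C; D; E/B] holding=-
step 3 (pickup(A)): towers=[C; D; E/B] holding=A
step 4 (unstack(C, A)) [no-op]: towers=[C; D; E/B] holding=A
step 5 (stack(A, C)): towers=[C/A; D; E/B] holding=-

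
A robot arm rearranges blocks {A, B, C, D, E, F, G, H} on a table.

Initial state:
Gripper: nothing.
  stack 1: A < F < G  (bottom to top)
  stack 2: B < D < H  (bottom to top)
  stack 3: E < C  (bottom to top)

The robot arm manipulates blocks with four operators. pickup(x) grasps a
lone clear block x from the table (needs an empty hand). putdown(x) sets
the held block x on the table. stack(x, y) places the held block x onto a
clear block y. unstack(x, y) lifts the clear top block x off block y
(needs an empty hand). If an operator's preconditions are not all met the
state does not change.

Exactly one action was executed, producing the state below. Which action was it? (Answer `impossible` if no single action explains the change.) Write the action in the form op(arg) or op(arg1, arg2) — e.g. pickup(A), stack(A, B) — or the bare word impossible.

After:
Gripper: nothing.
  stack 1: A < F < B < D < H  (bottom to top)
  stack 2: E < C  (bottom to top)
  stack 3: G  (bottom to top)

impossible

target: towers=[A/F/B/D/H; E/C; G] holding=-
     unstack(G, F) → towers=[A/F; B/D/H; E/C] holding=G
     unstack(H, D) → towers=[A/F/G; B/D; E/C] holding=H
     unstack(C, E) → towers=[A/F/G; B/D/H; E] holding=C
none of the 3 applicable actions match → impossible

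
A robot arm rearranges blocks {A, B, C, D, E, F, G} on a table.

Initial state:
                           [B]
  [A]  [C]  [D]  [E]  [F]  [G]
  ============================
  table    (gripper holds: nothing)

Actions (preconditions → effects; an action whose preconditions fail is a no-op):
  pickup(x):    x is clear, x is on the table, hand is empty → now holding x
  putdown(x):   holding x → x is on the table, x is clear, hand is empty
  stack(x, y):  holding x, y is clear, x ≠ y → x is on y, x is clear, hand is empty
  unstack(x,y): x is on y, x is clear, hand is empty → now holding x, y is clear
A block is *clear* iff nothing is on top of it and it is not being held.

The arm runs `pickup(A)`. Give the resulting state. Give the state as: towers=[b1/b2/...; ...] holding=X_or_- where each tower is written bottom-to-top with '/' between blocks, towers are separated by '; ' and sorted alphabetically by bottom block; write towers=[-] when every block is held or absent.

before: towers=[A; C; D; E; F; G/B] holding=-
pre[pickup(A)]: clear(A) ✓, ontable(A) ✓, handempty ✓
all met → apply pickup(A)
after:  towers=[C; D; E; F; G/B] holding=A

towers=[C; D; E; F; G/B] holding=A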